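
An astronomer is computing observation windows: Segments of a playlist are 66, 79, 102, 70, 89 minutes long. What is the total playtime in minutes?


Durations: 66, 79, 102, 70, 89
Running sum: 66
+ 79 = 145
+ 102 = 247
+ 70 = 317
+ 89 = 406
Total duration: 406 minutes
That is 6 hours and 46 minutes

406


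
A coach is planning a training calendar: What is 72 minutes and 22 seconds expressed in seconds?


Minutes: 72
Extra seconds: 22
Seconds per minute: 60
Minutes to seconds: 72 x 60 = 4320
Total: 4320 + 22 = 4342

4342


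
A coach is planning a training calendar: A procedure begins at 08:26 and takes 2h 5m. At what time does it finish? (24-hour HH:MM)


Start time: 08:26
Adding: 2 hours 5 minutes
Minutes: 26 + 5 = 31
Hours: 8 + 2 + 0 = 10
Result: 10:31

10:31


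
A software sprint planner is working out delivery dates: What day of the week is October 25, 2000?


Date: 2000-10-25
January 1, 2000 is a Saturday
Day of year: 299
Offset from Jan 1: 298 days
298 mod 7 = 4
Result: Wednesday

Wednesday


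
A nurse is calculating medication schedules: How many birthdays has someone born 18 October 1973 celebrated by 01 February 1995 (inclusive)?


Birth: 1973-10-18
Reference: 1995-02-01
Year difference: 1995 - 1973 = 22
Has birthday (10-18) occurred by 02-01? No
Birthday not yet reached this year -> subtract 1
Age in full years: 21

21


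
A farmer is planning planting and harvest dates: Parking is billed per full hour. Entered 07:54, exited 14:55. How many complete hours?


Start: 07:54
End: 14:55
Hour difference: 14 - 7 = 7 hours
Minute difference: 55 - 54 = 1 minutes
Total minutes: 421
Complete hours: 421 / 60 = 7 (remainder 1)

7


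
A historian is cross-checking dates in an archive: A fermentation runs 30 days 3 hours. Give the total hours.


Days: 30
Extra hours: 3
Hours per day: 24
Days to hours: 30 x 24 = 720
Total: 720 + 3 = 723

723


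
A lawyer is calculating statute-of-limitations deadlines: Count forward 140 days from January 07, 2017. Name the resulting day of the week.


Start: 2017-01-07 (Saturday)
Step 1 - find target date: add 140 days
  2017-01-07 + 140 days = 2017-05-27
Step 2 - day of week:
  140 mod 7 = 0
  Saturday + 0 days -> Saturday
Result: Saturday (2017-05-27)

Saturday


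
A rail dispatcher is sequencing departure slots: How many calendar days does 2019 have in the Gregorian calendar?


Year: 2019
Check leap year rules:
Divisible by 4? No
2019 is not a leap year
Days: 365

365


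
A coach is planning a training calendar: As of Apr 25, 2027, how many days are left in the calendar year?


Start: April 25, 2027
End: December 31, 2027
Days left in April: 5
May: 31
June: 30
July: 31
August: 31
... plus remaining months
Sum of remaining months: 245
Total: 5 + 245 = 250

250


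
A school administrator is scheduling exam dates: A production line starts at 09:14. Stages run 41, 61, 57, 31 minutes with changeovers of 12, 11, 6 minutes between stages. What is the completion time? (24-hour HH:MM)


Start: 09:14 = 554 min from midnight
  after task 1 (41 min): 09:55
  after break (12 min): 10:07
  after task 2 (61 min): 11:08
  after break (11 min): 11:19
  after task 3 (57 min): 12:16
  after break (6 min): 12:22
  after task 4 (31 min): 12:53
Total elapsed: 219 minutes
End time: 12:53

12:53


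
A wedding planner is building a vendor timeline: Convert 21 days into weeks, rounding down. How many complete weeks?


Total days: 21
Days per week: 7
Division: 21 / 7 = 3 remainder 0
Complete weeks: 3
Remaining days: 0

3


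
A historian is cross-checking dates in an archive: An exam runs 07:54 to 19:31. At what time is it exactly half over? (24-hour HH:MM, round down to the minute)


Start time: 07:54 = 474 minutes from midnight
End time: 19:31 = 1171 minutes from midnight
Sum: 474 + 1171 = 1645
Midpoint: 1645 / 2 = 822 minutes
Convert: 822 / 60 = 13 hours, 42 minutes
Result: 13:42

13:42


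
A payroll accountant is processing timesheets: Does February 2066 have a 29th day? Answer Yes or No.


Year: 2066
Divisible by 4? 2066 / 4 = 516.5 -> No
Not divisible by 4, so NOT a leap year

No


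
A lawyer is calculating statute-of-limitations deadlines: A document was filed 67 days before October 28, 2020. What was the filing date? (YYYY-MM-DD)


Start: 2020-10-28
Subtracting 67 days
Days already passed in October: 28
After going back through October: 39 more days to subtract
September 2020: 30 days, 9 remaining
August 2020 has 31 days, need 9
Result: 2020-08-22

2020-08-22


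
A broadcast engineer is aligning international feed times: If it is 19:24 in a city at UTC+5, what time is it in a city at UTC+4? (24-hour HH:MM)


Local time: 19:24 at UTC+5 (offset 5h)
Target zone: UTC+4 (offset 4h)
Difference: 4 - (5) = -1 hours
Calculation: 19 + (-1) = 18
Result: 18:24

18:24


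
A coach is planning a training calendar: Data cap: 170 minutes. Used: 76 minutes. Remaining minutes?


Total budget: 170 minutes
Time used: 76 minutes
Remaining: 170 - 76 = 94 minutes
Percent used: 44.7%
Percent remaining: 55.3%

94


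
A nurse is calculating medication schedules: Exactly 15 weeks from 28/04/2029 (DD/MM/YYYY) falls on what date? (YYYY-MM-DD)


Start: 2029-04-28
Weeks to add: 15
Convert to days: 15 x 7 = 105 days
Add 105 days to 2029-04-28
Result: 2029-08-11

2029-08-11


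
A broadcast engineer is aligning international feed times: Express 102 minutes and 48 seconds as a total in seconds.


Minutes: 102
Seconds: 48
Convert minutes to seconds: 102 x 60 = 6120
Add remaining seconds: 6120 + 48 = 6168

6168


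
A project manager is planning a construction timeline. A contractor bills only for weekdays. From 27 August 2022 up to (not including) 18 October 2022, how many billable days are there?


Start: 2022-08-27 (Saturday)
End (exclusive): 2022-10-18 (Tuesday)
Total calendar days: 52
Full weeks: 52 // 7 = 7 -> 35 weekdays
Remaining 3 days starting on Saturday:
  Sat(-), Sun(-), Mon(w) -> 1 weekdays
Total business days: 35 + 1 = 36

36


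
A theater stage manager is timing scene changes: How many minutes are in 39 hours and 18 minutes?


Hours: 39
Minutes: 18
Convert hours to minutes: 39 x 60 = 2340
Add remaining minutes: 2340 + 18 = 2358

2358


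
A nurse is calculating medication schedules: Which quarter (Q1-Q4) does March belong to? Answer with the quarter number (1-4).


Month: March (month 3)
Q1: January-March (months 1-3)
Q2: April-June (months 4-6)
Q3: July-September (months 7-9)
Q4: October-December (months 10-12)
Month 3 falls in Q1

1


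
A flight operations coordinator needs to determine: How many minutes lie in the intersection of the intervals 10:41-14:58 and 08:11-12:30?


Interval A: [641, 898] minutes from midnight
Interval B: [491, 750] minutes from midnight
Overlap start = max(641, 491) = 641
Overlap end = min(898, 750) = 750
Overlap = 750 - 641 = 109 minutes

109


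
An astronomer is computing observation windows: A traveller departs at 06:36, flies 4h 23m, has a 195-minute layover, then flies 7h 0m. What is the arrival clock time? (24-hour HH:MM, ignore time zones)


Depart: 06:36
Leg 1: +263 min -> 10:59
Layover: +195 min -> 14:14
Leg 2: +420 min -> 21:14
Total travel: 878 minutes = 14h 38m
Arrival: 21:14

21:14


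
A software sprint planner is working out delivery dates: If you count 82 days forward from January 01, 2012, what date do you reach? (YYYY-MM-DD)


Start: 2012-01-01
Adding 82 days
Days remaining in January: 30
After January: 52 days still to add
February 2012: 29 days, 23 remaining
March 2012 has 31 days, need 23
Result: 2012-03-23

2012-03-23


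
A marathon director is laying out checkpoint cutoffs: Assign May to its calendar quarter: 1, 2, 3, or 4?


Month: May (month 5)
Q1: January-March (months 1-3)
Q2: April-June (months 4-6)
Q3: July-September (months 7-9)
Q4: October-December (months 10-12)
Month 5 falls in Q2

2


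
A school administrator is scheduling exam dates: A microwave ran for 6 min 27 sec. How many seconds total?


Minutes: 6
Extra seconds: 27
Seconds per minute: 60
Minutes to seconds: 6 x 60 = 360
Total: 360 + 27 = 387

387


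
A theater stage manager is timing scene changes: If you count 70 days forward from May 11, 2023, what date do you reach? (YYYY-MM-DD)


Start: 2023-05-11
Adding 70 days
Days remaining in May: 20
After May: 50 days still to add
June 2023: 30 days, 20 remaining
July 2023 has 31 days, need 20
Result: 2023-07-20

2023-07-20


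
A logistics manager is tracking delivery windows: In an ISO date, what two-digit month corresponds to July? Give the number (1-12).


Calendar month order:
6. June
7. July <--
8. August
July is month number 7

7


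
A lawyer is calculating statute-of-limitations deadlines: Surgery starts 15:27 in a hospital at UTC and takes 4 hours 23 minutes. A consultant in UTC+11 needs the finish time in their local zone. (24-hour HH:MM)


Start: 15:27 in UTC
Step 1 - add duration:
  minutes: 27 + 23 = 50
  hours: 15 + 4 + 0 = 19
  end in UTC: 19:50
Step 2 - convert UTC -> UTC+11:
  offset difference: 11 - (0) = 11 hours
  19 + (11) = 30 -> mod 24 = 6
Result: 06:50 in UTC+11

06:50


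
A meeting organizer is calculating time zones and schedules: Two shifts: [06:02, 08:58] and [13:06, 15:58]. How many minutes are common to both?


Interval A: [362, 538] minutes from midnight
Interval B: [786, 958] minutes from midnight
Overlap start = max(362, 786) = 786
Overlap end = min(538, 958) = 538
End <= start, so the intervals do not overlap: 0 minutes

0


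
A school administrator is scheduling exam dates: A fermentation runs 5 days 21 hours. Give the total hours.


Days: 5
Extra hours: 21
Hours per day: 24
Days to hours: 5 x 24 = 120
Total: 120 + 21 = 141

141


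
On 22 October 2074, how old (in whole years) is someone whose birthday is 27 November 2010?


Birth: 2010-11-27
Reference: 2074-10-22
Year difference: 2074 - 2010 = 64
Has birthday (11-27) occurred by 10-22? No
Birthday not yet reached this year -> subtract 1
Age in full years: 63

63


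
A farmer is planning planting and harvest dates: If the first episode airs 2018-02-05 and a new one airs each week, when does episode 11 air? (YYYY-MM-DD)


First occurrence: 2018-02-05 (occurrence 1)
Each occurrence is 7 days after the previous.
Occurrence 11 is 10 weeks after the first.
10 weeks = 70 days
2018-02-05 + 70 days = 2018-04-16

2018-04-16


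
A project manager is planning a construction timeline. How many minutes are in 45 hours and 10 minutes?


Hours: 45
Minutes: 10
Convert hours to minutes: 45 x 60 = 2700
Add remaining minutes: 2700 + 10 = 2710

2710


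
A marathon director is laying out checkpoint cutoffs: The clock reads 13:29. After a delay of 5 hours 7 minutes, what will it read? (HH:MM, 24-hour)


Start time: 13:29
Adding: 5 hours 7 minutes
Minutes: 29 + 7 = 36
Hours: 13 + 5 + 0 = 18
Result: 18:36

18:36


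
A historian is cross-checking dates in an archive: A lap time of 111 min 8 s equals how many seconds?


Minutes: 111
Seconds: 8
Convert minutes to seconds: 111 x 60 = 6660
Add remaining seconds: 6660 + 8 = 6668

6668


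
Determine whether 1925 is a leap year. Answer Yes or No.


Year: 1925
Divisible by 4? 1925 / 4 = 481.25 -> No
Not divisible by 4, so NOT a leap year

No


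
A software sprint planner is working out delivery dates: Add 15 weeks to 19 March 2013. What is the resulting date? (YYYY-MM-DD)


Start: 2013-03-19
Weeks to add: 15
Convert to days: 15 x 7 = 105 days
Add 105 days to 2013-03-19
Result: 2013-07-02

2013-07-02


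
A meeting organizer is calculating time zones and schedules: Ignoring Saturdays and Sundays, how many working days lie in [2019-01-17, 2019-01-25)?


Start: 2019-01-17 (Thursday)
End (exclusive): 2019-01-25 (Friday)
Total calendar days: 8
Full weeks: 8 // 7 = 1 -> 5 weekdays
Remaining 1 days starting on Thursday:
  Thu(w) -> 1 weekdays
Total business days: 5 + 1 = 6

6


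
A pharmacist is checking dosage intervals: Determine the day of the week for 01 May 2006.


Date: 2006-05-01
January 1, 2006 is a Sunday
Day of year: 121
Offset from Jan 1: 120 days
120 mod 7 = 1
Result: Monday

Monday


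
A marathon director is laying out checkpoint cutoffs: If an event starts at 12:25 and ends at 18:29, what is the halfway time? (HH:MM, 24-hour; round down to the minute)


Start time: 12:25 = 745 minutes from midnight
End time: 18:29 = 1109 minutes from midnight
Sum: 745 + 1109 = 1854
Midpoint: 1854 / 2 = 927 minutes
Convert: 927 / 60 = 15 hours, 27 minutes
Result: 15:27

15:27


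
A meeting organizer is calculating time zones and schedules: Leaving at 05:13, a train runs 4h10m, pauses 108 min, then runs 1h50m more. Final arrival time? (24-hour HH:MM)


Depart: 05:13
Leg 1: +250 min -> 09:23
Layover: +108 min -> 11:11
Leg 2: +110 min -> 13:01
Total travel: 468 minutes = 7h 48m
Arrival: 13:01

13:01


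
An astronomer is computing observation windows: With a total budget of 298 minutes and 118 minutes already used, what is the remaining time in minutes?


Total budget: 298 minutes
Time used: 118 minutes
Remaining: 298 - 118 = 180 minutes
Percent used: 39.6%
Percent remaining: 60.4%

180


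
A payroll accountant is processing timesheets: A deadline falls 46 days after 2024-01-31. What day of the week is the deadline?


Start: 2024-01-31 (Wednesday)
Step 1 - find target date: add 46 days
  2024-01-31 + 46 days = 2024-03-17
Step 2 - day of week:
  46 mod 7 = 4
  Wednesday + 4 days -> Sunday
Result: Sunday (2024-03-17)

Sunday


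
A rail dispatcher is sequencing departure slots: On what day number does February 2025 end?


Month: February
Year: 2025
2025 is not a leap year
February has 28 days
Total: 28 days

28


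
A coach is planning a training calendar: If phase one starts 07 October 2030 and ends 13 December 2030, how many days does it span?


Start date: 2030-10-07
End date: 2030-12-13
Oct 2030: +25 days
Nov 2030: +30 days
Dec 2030: +12 days
Total: 67 days

67


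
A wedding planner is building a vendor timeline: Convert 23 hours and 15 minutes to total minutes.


Hours: 23
Extra minutes: 15
Minutes per hour: 60
Hours to minutes: 23 x 60 = 1380
Total: 1380 + 15 = 1395

1395


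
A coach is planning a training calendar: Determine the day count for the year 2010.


Year: 2010
Check leap year rules:
Divisible by 4? No
2010 is not a leap year
Days: 365

365


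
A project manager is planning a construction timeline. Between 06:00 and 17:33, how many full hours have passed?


Start: 06:00
End: 17:33
Hour difference: 17 - 6 = 11 hours
Minute difference: 33 - 0 = 33 minutes
Total minutes: 693
Complete hours: 693 / 60 = 11 (remainder 33)

11


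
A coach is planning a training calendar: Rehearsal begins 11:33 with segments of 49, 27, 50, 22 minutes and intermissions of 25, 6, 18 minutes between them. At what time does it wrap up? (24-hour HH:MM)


Start: 11:33 = 693 min from midnight
  after task 1 (49 min): 12:22
  after break (25 min): 12:47
  after task 2 (27 min): 13:14
  after break (6 min): 13:20
  after task 3 (50 min): 14:10
  after break (18 min): 14:28
  after task 4 (22 min): 14:50
Total elapsed: 197 minutes
End time: 14:50

14:50


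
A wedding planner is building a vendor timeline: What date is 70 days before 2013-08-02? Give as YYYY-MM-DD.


Start: 2013-08-02
Subtracting 70 days
Days already passed in August: 2
After going back through August: 68 more days to subtract
July 2013: 31 days, 37 remaining
June 2013: 30 days, 7 remaining
May 2013 has 31 days, need 7
Result: 2013-05-24

2013-05-24


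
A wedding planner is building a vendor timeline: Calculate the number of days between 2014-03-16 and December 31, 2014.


Start: March 16, 2014
End: December 31, 2014
Days left in March: 15
April: 30
May: 31
June: 30
July: 31
... plus remaining months
Sum of remaining months: 275
Total: 15 + 275 = 290

290


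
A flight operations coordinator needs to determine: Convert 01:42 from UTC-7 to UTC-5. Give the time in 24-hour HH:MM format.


Local time: 01:42 at UTC-7 (offset -7h)
Target zone: UTC-5 (offset -5h)
Difference: -5 - (-7) = 2 hours
Calculation: 1 + (2) = 3
Result: 03:42

03:42


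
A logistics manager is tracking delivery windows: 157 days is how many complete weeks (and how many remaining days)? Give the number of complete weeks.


Total days: 157
Days per week: 7
Division: 157 / 7 = 22 remainder 3
Complete weeks: 22
Remaining days: 3

22


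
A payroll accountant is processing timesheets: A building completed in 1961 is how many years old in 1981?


Birth year: 1961
Current year: 1981
Age = current year - birth year
Age = 1981 - 1961 = 20

20


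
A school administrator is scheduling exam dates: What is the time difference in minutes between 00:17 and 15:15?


Start time: 00:17 = 17 minutes from midnight
End time: 15:15 = 915 minutes from midnight
Difference: 915 - 17 = 898 minutes
That is 14 hours and 58 minutes

898


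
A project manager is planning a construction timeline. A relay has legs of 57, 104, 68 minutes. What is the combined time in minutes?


Durations: 57, 104, 68
Running sum: 57
+ 104 = 161
+ 68 = 229
Total duration: 229 minutes
That is 3 hours and 49 minutes

229


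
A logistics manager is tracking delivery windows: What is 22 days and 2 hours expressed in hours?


Days: 22
Extra hours: 2
Hours per day: 24
Days to hours: 22 x 24 = 528
Total: 528 + 2 = 530

530


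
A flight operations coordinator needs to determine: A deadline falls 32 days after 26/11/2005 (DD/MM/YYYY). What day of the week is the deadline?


Start: 2005-11-26 (Saturday)
Step 1 - find target date: add 32 days
  2005-11-26 + 32 days = 2005-12-28
Step 2 - day of week:
  32 mod 7 = 4
  Saturday + 4 days -> Wednesday
Result: Wednesday (2005-12-28)

Wednesday


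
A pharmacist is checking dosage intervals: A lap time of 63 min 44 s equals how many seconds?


Minutes: 63
Seconds: 44
Convert minutes to seconds: 63 x 60 = 3780
Add remaining seconds: 3780 + 44 = 3824

3824


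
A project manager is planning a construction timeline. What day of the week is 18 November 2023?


Date: 2023-11-18
January 1, 2023 is a Sunday
Day of year: 322
Offset from Jan 1: 321 days
321 mod 7 = 6
Result: Saturday

Saturday


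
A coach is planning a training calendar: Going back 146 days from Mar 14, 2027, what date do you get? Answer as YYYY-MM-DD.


Start: 2027-03-14
Subtracting 146 days
Days already passed in March: 14
After going back through March: 132 more days to subtract
February 2027: 28 days, 104 remaining
January 2027: 31 days, 73 remaining
December 2026: 31 days, 42 remaining
November 2026: 30 days, 12 remaining
Result: 2026-10-19

2026-10-19


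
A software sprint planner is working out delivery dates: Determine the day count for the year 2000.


Year: 2000
Check leap year rules:
Divisible by 4? Yes
Divisible by 100? Yes
Divisible by 400? Yes
2000 is a leap year
Days: 366

366


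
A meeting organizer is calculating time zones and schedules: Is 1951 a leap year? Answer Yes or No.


Year: 1951
Divisible by 4? 1951 / 4 = 487.75 -> No
Not divisible by 4, so NOT a leap year

No


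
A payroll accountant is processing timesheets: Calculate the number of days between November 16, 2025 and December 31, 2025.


Start: November 16, 2025
End: December 31, 2025
Days left in November: 14
December: 31
Sum of remaining months: 31
Total: 14 + 31 = 45

45


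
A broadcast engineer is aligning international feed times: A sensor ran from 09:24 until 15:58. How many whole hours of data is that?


Start: 09:24
End: 15:58
Hour difference: 15 - 9 = 6 hours
Minute difference: 58 - 24 = 34 minutes
Total minutes: 394
Complete hours: 394 / 60 = 6 (remainder 34)

6


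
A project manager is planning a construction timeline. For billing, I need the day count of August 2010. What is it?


Month: August
Year: 2010
August is a 31-day month
Total: 31 days

31


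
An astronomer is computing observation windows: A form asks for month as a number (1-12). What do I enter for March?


Calendar month order:
2. February
3. March <--
4. April
March is month number 3

3


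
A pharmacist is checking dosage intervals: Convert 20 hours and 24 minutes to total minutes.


Hours: 20
Extra minutes: 24
Minutes per hour: 60
Hours to minutes: 20 x 60 = 1200
Total: 1200 + 24 = 1224

1224


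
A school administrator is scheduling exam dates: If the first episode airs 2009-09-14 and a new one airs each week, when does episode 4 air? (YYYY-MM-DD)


First occurrence: 2009-09-14 (occurrence 1)
Each occurrence is 7 days after the previous.
Occurrence 4 is 3 weeks after the first.
3 weeks = 21 days
2009-09-14 + 21 days = 2009-10-05

2009-10-05


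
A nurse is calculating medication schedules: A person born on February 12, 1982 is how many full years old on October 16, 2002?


Birth: 1982-02-12
Reference: 2002-10-16
Year difference: 2002 - 1982 = 20
Has birthday (02-12) occurred by 10-16? Yes
Age in full years: 20

20


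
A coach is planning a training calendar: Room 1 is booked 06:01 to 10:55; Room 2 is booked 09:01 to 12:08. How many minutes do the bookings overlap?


Interval A: [361, 655] minutes from midnight
Interval B: [541, 728] minutes from midnight
Overlap start = max(361, 541) = 541
Overlap end = min(655, 728) = 655
Overlap = 655 - 541 = 114 minutes

114


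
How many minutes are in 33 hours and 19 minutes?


Hours: 33
Minutes: 19
Convert hours to minutes: 33 x 60 = 1980
Add remaining minutes: 1980 + 19 = 1999

1999


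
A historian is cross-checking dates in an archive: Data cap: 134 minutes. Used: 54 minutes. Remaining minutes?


Total budget: 134 minutes
Time used: 54 minutes
Remaining: 134 - 54 = 80 minutes
Percent used: 40.3%
Percent remaining: 59.7%

80


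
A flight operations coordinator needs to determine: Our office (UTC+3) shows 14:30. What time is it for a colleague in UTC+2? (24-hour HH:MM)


Local time: 14:30 at UTC+3 (offset 3h)
Target zone: UTC+2 (offset 2h)
Difference: 2 - (3) = -1 hours
Calculation: 14 + (-1) = 13
Result: 13:30

13:30


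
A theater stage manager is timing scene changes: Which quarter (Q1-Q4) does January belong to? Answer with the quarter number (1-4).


Month: January (month 1)
Q1: January-March (months 1-3)
Q2: April-June (months 4-6)
Q3: July-September (months 7-9)
Q4: October-December (months 10-12)
Month 1 falls in Q1

1


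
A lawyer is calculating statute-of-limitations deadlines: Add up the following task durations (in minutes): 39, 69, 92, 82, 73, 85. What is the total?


Durations: 39, 69, 92, 82, 73, 85
Running sum: 39
+ 69 = 108
+ 92 = 200
+ 82 = 282
+ 73 = 355
+ 85 = 440
Total duration: 440 minutes
That is 7 hours and 20 minutes

440


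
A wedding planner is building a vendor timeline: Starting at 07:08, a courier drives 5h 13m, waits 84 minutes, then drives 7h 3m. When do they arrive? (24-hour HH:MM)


Depart: 07:08
Leg 1: +313 min -> 12:21
Layover: +84 min -> 13:45
Leg 2: +423 min -> 20:48
Total travel: 820 minutes = 13h 40m
Arrival: 20:48

20:48


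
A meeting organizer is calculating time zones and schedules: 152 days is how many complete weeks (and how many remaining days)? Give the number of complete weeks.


Total days: 152
Days per week: 7
Division: 152 / 7 = 21 remainder 5
Complete weeks: 21
Remaining days: 5

21


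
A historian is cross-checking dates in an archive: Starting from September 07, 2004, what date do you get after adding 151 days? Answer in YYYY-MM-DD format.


Start: 2004-09-07
Adding 151 days
Days remaining in September: 23
After September: 128 days still to add
October 2004: 31 days, 97 remaining
November 2004: 30 days, 67 remaining
December 2004: 31 days, 36 remaining
January 2005: 31 days, 5 remaining
Result: 2005-02-05

2005-02-05


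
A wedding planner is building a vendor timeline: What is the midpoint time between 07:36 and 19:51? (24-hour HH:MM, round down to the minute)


Start time: 07:36 = 456 minutes from midnight
End time: 19:51 = 1191 minutes from midnight
Sum: 456 + 1191 = 1647
Midpoint: 1647 / 2 = 823 minutes
Convert: 823 / 60 = 13 hours, 43 minutes
Result: 13:43

13:43


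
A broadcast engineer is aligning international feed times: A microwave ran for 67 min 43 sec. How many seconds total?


Minutes: 67
Extra seconds: 43
Seconds per minute: 60
Minutes to seconds: 67 x 60 = 4020
Total: 4020 + 43 = 4063

4063


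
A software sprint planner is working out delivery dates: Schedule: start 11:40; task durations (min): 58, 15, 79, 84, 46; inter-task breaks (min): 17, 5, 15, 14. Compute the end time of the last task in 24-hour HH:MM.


Start: 11:40 = 700 min from midnight
  after task 1 (58 min): 12:38
  after break (17 min): 12:55
  after task 2 (15 min): 13:10
  after break (5 min): 13:15
  after task 3 (79 min): 14:34
  after break (15 min): 14:49
  after task 4 (84 min): 16:13
  after break (14 min): 16:27
  after task 5 (46 min): 17:13
Total elapsed: 333 minutes
End time: 17:13

17:13


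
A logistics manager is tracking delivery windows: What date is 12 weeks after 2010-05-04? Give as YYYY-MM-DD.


Start: 2010-05-04
Weeks to add: 12
Convert to days: 12 x 7 = 84 days
Add 84 days to 2010-05-04
Result: 2010-07-27

2010-07-27


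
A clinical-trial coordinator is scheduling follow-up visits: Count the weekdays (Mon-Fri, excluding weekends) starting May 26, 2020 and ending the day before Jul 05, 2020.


Start: 2020-05-26 (Tuesday)
End (exclusive): 2020-07-05 (Sunday)
Total calendar days: 40
Full weeks: 40 // 7 = 5 -> 25 weekdays
Remaining 5 days starting on Tuesday:
  Tue(w), Wed(w), Thu(w), Fri(w), Sat(-) -> 4 weekdays
Total business days: 25 + 4 = 29

29


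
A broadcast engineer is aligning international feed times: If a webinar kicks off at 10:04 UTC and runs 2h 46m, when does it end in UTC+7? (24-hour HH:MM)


Start: 10:04 in UTC
Step 1 - add duration:
  minutes: 4 + 46 = 50
  hours: 10 + 2 + 0 = 12
  end in UTC: 12:50
Step 2 - convert UTC -> UTC+7:
  offset difference: 7 - (0) = 7 hours
  12 + (7) = 19 -> mod 24 = 19
Result: 19:50 in UTC+7

19:50


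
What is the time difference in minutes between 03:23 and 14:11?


Start time: 03:23 = 203 minutes from midnight
End time: 14:11 = 851 minutes from midnight
Difference: 851 - 203 = 648 minutes
That is 10 hours and 48 minutes

648


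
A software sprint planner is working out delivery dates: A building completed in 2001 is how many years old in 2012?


Birth year: 2001
Current year: 2012
Age = current year - birth year
Age = 2012 - 2001 = 11

11


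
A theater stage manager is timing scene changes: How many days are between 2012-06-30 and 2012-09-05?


Start date: 2012-06-30
End date: 2012-09-05
Jun 2012: +1 days
Jul 2012: +31 days
Aug 2012: +31 days
Sep 2012: +4 days
Total: 67 days

67


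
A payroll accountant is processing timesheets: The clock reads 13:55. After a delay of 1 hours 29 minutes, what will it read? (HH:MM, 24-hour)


Start time: 13:55
Adding: 1 hours 29 minutes
Minutes: 55 + 29 = 84
Minute overflow: 84 >= 60, so carry 1 hour, minutes = 24
Hours: 13 + 1 + 1 = 15
Result: 15:24

15:24


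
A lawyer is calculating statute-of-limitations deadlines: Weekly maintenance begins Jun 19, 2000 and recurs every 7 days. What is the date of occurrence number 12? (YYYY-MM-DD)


First occurrence: 2000-06-19 (occurrence 1)
Each occurrence is 7 days after the previous.
Occurrence 12 is 11 weeks after the first.
11 weeks = 77 days
2000-06-19 + 77 days = 2000-09-04

2000-09-04


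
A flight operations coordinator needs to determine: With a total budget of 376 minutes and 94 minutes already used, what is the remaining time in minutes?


Total budget: 376 minutes
Time used: 94 minutes
Remaining: 376 - 94 = 282 minutes
Percent used: 25.0%
Percent remaining: 75.0%

282


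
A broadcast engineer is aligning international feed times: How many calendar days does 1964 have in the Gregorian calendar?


Year: 1964
Check leap year rules:
Divisible by 4? Yes
Divisible by 100? No
1964 is a leap year
Days: 366

366


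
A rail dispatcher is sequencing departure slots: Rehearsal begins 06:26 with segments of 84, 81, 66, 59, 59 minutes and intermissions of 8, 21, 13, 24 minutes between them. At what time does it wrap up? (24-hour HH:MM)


Start: 06:26 = 386 min from midnight
  after task 1 (84 min): 07:50
  after break (8 min): 07:58
  after task 2 (81 min): 09:19
  after break (21 min): 09:40
  after task 3 (66 min): 10:46
  after break (13 min): 10:59
  after task 4 (59 min): 11:58
  after break (24 min): 12:22
  after task 5 (59 min): 13:21
Total elapsed: 415 minutes
End time: 13:21

13:21


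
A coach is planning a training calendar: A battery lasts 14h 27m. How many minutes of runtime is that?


Hours: 14
Extra minutes: 27
Minutes per hour: 60
Hours to minutes: 14 x 60 = 840
Total: 840 + 27 = 867

867


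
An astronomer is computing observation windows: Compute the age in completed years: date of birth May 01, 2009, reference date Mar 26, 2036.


Birth: 2009-05-01
Reference: 2036-03-26
Year difference: 2036 - 2009 = 27
Has birthday (05-01) occurred by 03-26? No
Birthday not yet reached this year -> subtract 1
Age in full years: 26

26


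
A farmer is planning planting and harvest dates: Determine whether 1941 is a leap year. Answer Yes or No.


Year: 1941
Divisible by 4? 1941 / 4 = 485.25 -> No
Not divisible by 4, so NOT a leap year

No


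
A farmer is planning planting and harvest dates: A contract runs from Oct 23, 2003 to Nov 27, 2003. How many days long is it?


Start date: 2003-10-23
End date: 2003-11-27
Oct 2003: +9 days
Nov 2003: +26 days
Total: 35 days

35


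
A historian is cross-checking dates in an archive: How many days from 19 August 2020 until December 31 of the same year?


Start: August 19, 2020
End: December 31, 2020
Days left in August: 12
September: 30
October: 31
November: 30
December: 31
Sum of remaining months: 122
Total: 12 + 122 = 134

134


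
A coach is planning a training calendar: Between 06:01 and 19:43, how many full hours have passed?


Start: 06:01
End: 19:43
Hour difference: 19 - 6 = 13 hours
Minute difference: 43 - 1 = 42 minutes
Total minutes: 822
Complete hours: 822 / 60 = 13 (remainder 42)

13


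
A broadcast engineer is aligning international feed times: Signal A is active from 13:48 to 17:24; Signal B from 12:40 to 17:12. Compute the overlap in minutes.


Interval A: [828, 1044] minutes from midnight
Interval B: [760, 1032] minutes from midnight
Overlap start = max(828, 760) = 828
Overlap end = min(1044, 1032) = 1032
Overlap = 1032 - 828 = 204 minutes

204


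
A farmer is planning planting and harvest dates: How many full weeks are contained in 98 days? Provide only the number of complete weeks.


Total days: 98
Days per week: 7
Division: 98 / 7 = 14 remainder 0
Complete weeks: 14
Remaining days: 0

14


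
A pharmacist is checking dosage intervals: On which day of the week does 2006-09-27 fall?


Date: 2006-09-27
January 1, 2006 is a Sunday
Day of year: 270
Offset from Jan 1: 269 days
269 mod 7 = 3
Result: Wednesday

Wednesday


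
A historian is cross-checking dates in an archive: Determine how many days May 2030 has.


Month: May
Year: 2030
May is a 31-day month
Total: 31 days

31


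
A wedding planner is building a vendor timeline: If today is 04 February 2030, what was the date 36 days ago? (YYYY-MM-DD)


Start: 2030-02-04
Subtracting 36 days
Days already passed in February: 4
After going back through February: 32 more days to subtract
January 2030: 31 days, 1 remaining
December 2029 has 31 days, need 1
Result: 2029-12-30

2029-12-30


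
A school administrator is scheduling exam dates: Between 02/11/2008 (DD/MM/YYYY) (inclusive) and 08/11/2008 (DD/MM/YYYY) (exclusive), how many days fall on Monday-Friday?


Start: 2008-11-02 (Sunday)
End (exclusive): 2008-11-08 (Saturday)
Total calendar days: 6
Full weeks: 6 // 7 = 0 -> 0 weekdays
Remaining 6 days starting on Sunday:
  Sun(-), Mon(w), Tue(w), Wed(w), Thu(w), Fri(w) -> 5 weekdays
Total business days: 0 + 5 = 5

5


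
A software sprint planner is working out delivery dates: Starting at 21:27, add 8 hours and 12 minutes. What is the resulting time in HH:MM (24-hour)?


Start time: 21:27
Adding: 8 hours 12 minutes
Minutes: 27 + 12 = 39
Hours: 21 + 8 + 0 = 29
Hour wraparound: 29 mod 24 = 5
Result: 05:39

05:39


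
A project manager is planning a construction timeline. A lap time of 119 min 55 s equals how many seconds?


Minutes: 119
Seconds: 55
Convert minutes to seconds: 119 x 60 = 7140
Add remaining seconds: 7140 + 55 = 7195

7195


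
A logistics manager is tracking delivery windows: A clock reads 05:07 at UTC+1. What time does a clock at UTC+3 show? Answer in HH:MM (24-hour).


Local time: 05:07 at UTC+1 (offset 1h)
Target zone: UTC+3 (offset 3h)
Difference: 3 - (1) = 2 hours
Calculation: 5 + (2) = 7
Result: 07:07

07:07


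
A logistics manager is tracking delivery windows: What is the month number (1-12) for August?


Calendar month order:
7. July
8. August <--
9. September
August is month number 8

8


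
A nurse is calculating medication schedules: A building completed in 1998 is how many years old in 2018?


Birth year: 1998
Current year: 2018
Age = current year - birth year
Age = 2018 - 1998 = 20

20


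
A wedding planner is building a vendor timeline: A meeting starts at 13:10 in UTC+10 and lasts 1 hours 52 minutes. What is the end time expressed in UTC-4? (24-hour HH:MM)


Start: 13:10 in UTC+10
Step 1 - add duration:
  minutes: 10 + 52 = 62 (carry 1h)
  hours: 13 + 1 + 1 = 15
  end in UTC+10: 15:02
Step 2 - convert UTC+10 -> UTC-4:
  offset difference: -4 - (10) = -14 hours
  15 + (-14) = 1 -> mod 24 = 1
Result: 01:02 in UTC-4

01:02


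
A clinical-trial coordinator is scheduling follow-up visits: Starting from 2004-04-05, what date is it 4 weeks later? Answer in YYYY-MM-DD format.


Start: 2004-04-05
Weeks to add: 4
Convert to days: 4 x 7 = 28 days
Add 28 days to 2004-04-05
Result: 2004-05-03

2004-05-03


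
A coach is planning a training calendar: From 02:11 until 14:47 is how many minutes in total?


Start time: 02:11 = 131 minutes from midnight
End time: 14:47 = 887 minutes from midnight
Difference: 887 - 131 = 756 minutes
That is 12 hours and 36 minutes

756


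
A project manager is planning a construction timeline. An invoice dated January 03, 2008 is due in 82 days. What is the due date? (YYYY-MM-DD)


Start: 2008-01-03
Adding 82 days
Days remaining in January: 28
After January: 54 days still to add
February 2008: 29 days, 25 remaining
March 2008 has 31 days, need 25
Result: 2008-03-25

2008-03-25


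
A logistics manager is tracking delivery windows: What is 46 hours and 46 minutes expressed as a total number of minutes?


Hours: 46
Minutes: 46
Convert hours to minutes: 46 x 60 = 2760
Add remaining minutes: 2760 + 46 = 2806

2806


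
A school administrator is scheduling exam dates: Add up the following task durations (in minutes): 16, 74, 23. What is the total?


Durations: 16, 74, 23
Running sum: 16
+ 74 = 90
+ 23 = 113
Total duration: 113 minutes
That is 1 hours and 53 minutes

113


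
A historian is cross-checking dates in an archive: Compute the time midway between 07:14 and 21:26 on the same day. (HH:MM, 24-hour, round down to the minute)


Start time: 07:14 = 434 minutes from midnight
End time: 21:26 = 1286 minutes from midnight
Sum: 434 + 1286 = 1720
Midpoint: 1720 / 2 = 860 minutes
Convert: 860 / 60 = 14 hours, 20 minutes
Result: 14:20

14:20


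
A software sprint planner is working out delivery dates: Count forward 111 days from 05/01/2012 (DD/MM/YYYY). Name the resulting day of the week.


Start: 2012-01-05 (Thursday)
Step 1 - find target date: add 111 days
  2012-01-05 + 111 days = 2012-04-25
Step 2 - day of week:
  111 mod 7 = 6
  Thursday + 6 days -> Wednesday
Result: Wednesday (2012-04-25)

Wednesday


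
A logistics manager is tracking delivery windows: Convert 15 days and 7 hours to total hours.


Days: 15
Extra hours: 7
Hours per day: 24
Days to hours: 15 x 24 = 360
Total: 360 + 7 = 367

367


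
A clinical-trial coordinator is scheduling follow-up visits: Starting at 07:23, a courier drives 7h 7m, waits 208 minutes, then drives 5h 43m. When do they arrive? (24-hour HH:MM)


Depart: 07:23
Leg 1: +427 min -> 14:30
Layover: +208 min -> 17:58
Leg 2: +343 min -> 23:41
Total travel: 978 minutes = 16h 18m
Arrival: 23:41

23:41


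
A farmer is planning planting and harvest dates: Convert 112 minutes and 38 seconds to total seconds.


Minutes: 112
Extra seconds: 38
Seconds per minute: 60
Minutes to seconds: 112 x 60 = 6720
Total: 6720 + 38 = 6758

6758


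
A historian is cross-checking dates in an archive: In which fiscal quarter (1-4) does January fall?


Month: January (month 1)
Q1: January-March (months 1-3)
Q2: April-June (months 4-6)
Q3: July-September (months 7-9)
Q4: October-December (months 10-12)
Month 1 falls in Q1

1


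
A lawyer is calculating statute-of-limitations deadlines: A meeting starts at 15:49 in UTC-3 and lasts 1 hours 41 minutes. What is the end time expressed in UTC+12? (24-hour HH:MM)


Start: 15:49 in UTC-3
Step 1 - add duration:
  minutes: 49 + 41 = 90 (carry 1h)
  hours: 15 + 1 + 1 = 17
  end in UTC-3: 17:30
Step 2 - convert UTC-3 -> UTC+12:
  offset difference: 12 - (-3) = 15 hours
  17 + (15) = 32 -> mod 24 = 8
Result: 08:30 in UTC+12

08:30


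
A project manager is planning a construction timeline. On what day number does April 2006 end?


Month: April
Year: 2006
April is a 30-day month
Total: 30 days

30


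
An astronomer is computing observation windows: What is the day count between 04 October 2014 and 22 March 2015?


Start date: 2014-10-04
End date: 2015-03-22
Oct 2014: +28 days
Nov 2014: +30 days
Dec 2014: +31 days
... (3 more months)
Total: 169 days

169


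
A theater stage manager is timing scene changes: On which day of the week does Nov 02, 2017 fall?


Date: 2017-11-02
January 1, 2017 is a Sunday
Day of year: 306
Offset from Jan 1: 305 days
305 mod 7 = 4
Result: Thursday

Thursday


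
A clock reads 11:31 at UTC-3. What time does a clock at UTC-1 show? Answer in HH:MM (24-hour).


Local time: 11:31 at UTC-3 (offset -3h)
Target zone: UTC-1 (offset -1h)
Difference: -1 - (-3) = 2 hours
Calculation: 11 + (2) = 13
Result: 13:31

13:31


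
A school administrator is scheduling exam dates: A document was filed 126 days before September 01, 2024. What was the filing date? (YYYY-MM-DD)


Start: 2024-09-01
Subtracting 126 days
Days already passed in September: 1
After going back through September: 125 more days to subtract
August 2024: 31 days, 94 remaining
July 2024: 31 days, 63 remaining
June 2024: 30 days, 33 remaining
May 2024: 31 days, 2 remaining
Result: 2024-04-28

2024-04-28


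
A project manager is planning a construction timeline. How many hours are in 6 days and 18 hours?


Days: 6
Extra hours: 18
Hours per day: 24
Days to hours: 6 x 24 = 144
Total: 144 + 18 = 162

162


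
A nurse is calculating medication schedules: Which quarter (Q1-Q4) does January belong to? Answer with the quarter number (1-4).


Month: January (month 1)
Q1: January-March (months 1-3)
Q2: April-June (months 4-6)
Q3: July-September (months 7-9)
Q4: October-December (months 10-12)
Month 1 falls in Q1

1


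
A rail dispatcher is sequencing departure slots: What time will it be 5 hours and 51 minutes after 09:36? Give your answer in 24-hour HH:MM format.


Start time: 09:36
Adding: 5 hours 51 minutes
Minutes: 36 + 51 = 87
Minute overflow: 87 >= 60, so carry 1 hour, minutes = 27
Hours: 9 + 5 + 1 = 15
Result: 15:27

15:27


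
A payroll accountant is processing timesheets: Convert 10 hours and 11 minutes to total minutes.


Hours: 10
Extra minutes: 11
Minutes per hour: 60
Hours to minutes: 10 x 60 = 600
Total: 600 + 11 = 611

611
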